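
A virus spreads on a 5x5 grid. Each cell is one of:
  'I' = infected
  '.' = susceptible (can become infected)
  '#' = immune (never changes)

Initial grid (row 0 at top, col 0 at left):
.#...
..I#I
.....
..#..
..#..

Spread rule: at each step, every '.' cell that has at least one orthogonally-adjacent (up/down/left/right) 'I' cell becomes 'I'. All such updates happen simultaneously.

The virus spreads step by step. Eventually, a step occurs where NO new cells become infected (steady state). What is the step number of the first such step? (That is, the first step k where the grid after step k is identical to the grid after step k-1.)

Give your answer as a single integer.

Step 0 (initial): 2 infected
Step 1: +5 new -> 7 infected
Step 2: +5 new -> 12 infected
Step 3: +5 new -> 17 infected
Step 4: +3 new -> 20 infected
Step 5: +1 new -> 21 infected
Step 6: +0 new -> 21 infected

Answer: 6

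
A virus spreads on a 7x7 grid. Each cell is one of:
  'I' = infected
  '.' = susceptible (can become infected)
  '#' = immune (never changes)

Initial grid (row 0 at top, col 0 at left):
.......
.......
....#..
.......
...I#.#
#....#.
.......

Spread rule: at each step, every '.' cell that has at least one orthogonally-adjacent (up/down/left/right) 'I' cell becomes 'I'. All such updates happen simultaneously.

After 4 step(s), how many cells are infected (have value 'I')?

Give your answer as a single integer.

Step 0 (initial): 1 infected
Step 1: +3 new -> 4 infected
Step 2: +7 new -> 11 infected
Step 3: +8 new -> 19 infected
Step 4: +10 new -> 29 infected

Answer: 29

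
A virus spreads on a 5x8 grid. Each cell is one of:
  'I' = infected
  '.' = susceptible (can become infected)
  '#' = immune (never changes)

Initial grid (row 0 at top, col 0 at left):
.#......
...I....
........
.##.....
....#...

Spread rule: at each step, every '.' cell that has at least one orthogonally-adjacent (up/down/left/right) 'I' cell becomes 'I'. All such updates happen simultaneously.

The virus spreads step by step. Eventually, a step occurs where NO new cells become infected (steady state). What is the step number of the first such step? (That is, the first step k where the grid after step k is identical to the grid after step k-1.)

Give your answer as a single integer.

Step 0 (initial): 1 infected
Step 1: +4 new -> 5 infected
Step 2: +7 new -> 12 infected
Step 3: +7 new -> 19 infected
Step 4: +7 new -> 26 infected
Step 5: +6 new -> 32 infected
Step 6: +3 new -> 35 infected
Step 7: +1 new -> 36 infected
Step 8: +0 new -> 36 infected

Answer: 8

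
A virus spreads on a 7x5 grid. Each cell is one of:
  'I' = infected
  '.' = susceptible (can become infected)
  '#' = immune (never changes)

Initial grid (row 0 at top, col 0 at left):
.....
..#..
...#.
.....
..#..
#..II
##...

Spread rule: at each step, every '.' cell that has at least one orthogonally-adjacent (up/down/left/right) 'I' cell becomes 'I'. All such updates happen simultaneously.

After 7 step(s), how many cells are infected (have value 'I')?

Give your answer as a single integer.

Answer: 28

Derivation:
Step 0 (initial): 2 infected
Step 1: +5 new -> 7 infected
Step 2: +4 new -> 11 infected
Step 3: +3 new -> 14 infected
Step 4: +4 new -> 18 infected
Step 5: +4 new -> 22 infected
Step 6: +3 new -> 25 infected
Step 7: +3 new -> 28 infected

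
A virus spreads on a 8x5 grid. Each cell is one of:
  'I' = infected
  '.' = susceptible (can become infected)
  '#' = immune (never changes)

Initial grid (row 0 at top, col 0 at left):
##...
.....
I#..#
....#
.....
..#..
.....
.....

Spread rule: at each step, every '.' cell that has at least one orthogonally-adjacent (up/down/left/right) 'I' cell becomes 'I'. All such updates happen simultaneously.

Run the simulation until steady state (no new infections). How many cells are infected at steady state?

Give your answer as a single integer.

Step 0 (initial): 1 infected
Step 1: +2 new -> 3 infected
Step 2: +3 new -> 6 infected
Step 3: +4 new -> 10 infected
Step 4: +7 new -> 17 infected
Step 5: +6 new -> 23 infected
Step 6: +5 new -> 28 infected
Step 7: +3 new -> 31 infected
Step 8: +2 new -> 33 infected
Step 9: +1 new -> 34 infected
Step 10: +0 new -> 34 infected

Answer: 34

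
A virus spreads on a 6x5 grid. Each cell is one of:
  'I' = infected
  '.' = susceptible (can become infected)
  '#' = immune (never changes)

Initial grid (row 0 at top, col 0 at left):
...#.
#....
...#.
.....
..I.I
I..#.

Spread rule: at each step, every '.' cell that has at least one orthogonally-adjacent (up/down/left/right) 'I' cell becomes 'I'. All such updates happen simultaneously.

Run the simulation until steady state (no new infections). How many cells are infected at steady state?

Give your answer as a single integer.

Step 0 (initial): 3 infected
Step 1: +8 new -> 11 infected
Step 2: +5 new -> 16 infected
Step 3: +4 new -> 20 infected
Step 4: +4 new -> 24 infected
Step 5: +1 new -> 25 infected
Step 6: +1 new -> 26 infected
Step 7: +0 new -> 26 infected

Answer: 26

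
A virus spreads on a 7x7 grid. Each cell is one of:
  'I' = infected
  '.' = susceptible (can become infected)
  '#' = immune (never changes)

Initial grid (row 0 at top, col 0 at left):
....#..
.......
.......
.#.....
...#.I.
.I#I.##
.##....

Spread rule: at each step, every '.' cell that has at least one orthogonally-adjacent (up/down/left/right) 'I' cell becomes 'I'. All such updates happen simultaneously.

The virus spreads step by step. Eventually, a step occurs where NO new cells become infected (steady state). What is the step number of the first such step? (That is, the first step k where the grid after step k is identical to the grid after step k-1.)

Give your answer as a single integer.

Step 0 (initial): 3 infected
Step 1: +7 new -> 10 infected
Step 2: +7 new -> 17 infected
Step 3: +7 new -> 24 infected
Step 4: +7 new -> 31 infected
Step 5: +5 new -> 36 infected
Step 6: +4 new -> 40 infected
Step 7: +1 new -> 41 infected
Step 8: +0 new -> 41 infected

Answer: 8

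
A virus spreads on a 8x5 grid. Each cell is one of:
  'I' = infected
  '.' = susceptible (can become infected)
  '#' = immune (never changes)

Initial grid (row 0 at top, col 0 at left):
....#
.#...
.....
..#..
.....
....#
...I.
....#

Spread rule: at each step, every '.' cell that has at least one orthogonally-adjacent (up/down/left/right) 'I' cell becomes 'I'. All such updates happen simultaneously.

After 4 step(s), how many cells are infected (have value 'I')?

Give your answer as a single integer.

Answer: 20

Derivation:
Step 0 (initial): 1 infected
Step 1: +4 new -> 5 infected
Step 2: +4 new -> 9 infected
Step 3: +6 new -> 15 infected
Step 4: +5 new -> 20 infected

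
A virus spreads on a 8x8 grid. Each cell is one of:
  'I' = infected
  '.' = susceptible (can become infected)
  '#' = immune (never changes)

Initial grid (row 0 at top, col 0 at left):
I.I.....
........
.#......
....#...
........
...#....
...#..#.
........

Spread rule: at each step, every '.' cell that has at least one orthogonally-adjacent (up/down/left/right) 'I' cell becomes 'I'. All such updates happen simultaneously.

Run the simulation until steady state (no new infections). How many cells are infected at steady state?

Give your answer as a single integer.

Step 0 (initial): 2 infected
Step 1: +4 new -> 6 infected
Step 2: +5 new -> 11 infected
Step 3: +5 new -> 16 infected
Step 4: +7 new -> 23 infected
Step 5: +7 new -> 30 infected
Step 6: +7 new -> 37 infected
Step 7: +7 new -> 44 infected
Step 8: +6 new -> 50 infected
Step 9: +4 new -> 54 infected
Step 10: +2 new -> 56 infected
Step 11: +2 new -> 58 infected
Step 12: +1 new -> 59 infected
Step 13: +0 new -> 59 infected

Answer: 59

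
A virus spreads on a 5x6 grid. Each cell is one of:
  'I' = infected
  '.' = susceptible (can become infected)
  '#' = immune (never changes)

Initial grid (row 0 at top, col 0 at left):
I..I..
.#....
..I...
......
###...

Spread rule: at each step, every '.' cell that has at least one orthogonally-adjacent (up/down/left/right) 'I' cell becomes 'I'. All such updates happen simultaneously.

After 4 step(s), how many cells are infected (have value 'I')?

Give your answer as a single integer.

Step 0 (initial): 3 infected
Step 1: +9 new -> 12 infected
Step 2: +6 new -> 18 infected
Step 3: +5 new -> 23 infected
Step 4: +2 new -> 25 infected

Answer: 25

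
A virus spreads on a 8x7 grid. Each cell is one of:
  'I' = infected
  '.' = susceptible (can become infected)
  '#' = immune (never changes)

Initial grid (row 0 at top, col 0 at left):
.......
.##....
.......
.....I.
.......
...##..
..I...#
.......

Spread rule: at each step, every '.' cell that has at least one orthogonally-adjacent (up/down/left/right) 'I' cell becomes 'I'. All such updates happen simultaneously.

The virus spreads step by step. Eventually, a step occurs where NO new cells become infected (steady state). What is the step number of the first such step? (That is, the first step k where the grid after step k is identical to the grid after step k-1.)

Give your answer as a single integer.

Step 0 (initial): 2 infected
Step 1: +8 new -> 10 infected
Step 2: +13 new -> 23 infected
Step 3: +12 new -> 35 infected
Step 4: +7 new -> 42 infected
Step 5: +4 new -> 46 infected
Step 6: +2 new -> 48 infected
Step 7: +2 new -> 50 infected
Step 8: +1 new -> 51 infected
Step 9: +0 new -> 51 infected

Answer: 9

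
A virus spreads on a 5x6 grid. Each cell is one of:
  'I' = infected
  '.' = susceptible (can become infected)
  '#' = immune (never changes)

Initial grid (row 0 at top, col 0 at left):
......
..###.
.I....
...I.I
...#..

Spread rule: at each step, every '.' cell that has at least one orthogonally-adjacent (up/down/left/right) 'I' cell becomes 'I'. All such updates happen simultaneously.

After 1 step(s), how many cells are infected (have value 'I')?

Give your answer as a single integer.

Step 0 (initial): 3 infected
Step 1: +9 new -> 12 infected

Answer: 12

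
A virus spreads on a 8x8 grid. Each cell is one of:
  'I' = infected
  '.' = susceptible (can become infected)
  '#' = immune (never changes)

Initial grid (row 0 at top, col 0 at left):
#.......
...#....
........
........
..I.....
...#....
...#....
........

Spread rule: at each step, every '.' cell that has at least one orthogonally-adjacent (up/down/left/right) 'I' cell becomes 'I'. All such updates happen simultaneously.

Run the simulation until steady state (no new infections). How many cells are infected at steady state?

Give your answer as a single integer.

Answer: 60

Derivation:
Step 0 (initial): 1 infected
Step 1: +4 new -> 5 infected
Step 2: +7 new -> 12 infected
Step 3: +10 new -> 22 infected
Step 4: +11 new -> 33 infected
Step 5: +11 new -> 44 infected
Step 6: +7 new -> 51 infected
Step 7: +5 new -> 56 infected
Step 8: +3 new -> 59 infected
Step 9: +1 new -> 60 infected
Step 10: +0 new -> 60 infected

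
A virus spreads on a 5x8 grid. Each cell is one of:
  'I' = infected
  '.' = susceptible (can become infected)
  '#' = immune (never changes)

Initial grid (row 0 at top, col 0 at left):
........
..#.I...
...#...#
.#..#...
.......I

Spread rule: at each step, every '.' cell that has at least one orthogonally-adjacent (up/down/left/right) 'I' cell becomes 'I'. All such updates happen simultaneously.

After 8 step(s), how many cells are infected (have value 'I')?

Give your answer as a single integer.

Answer: 35

Derivation:
Step 0 (initial): 2 infected
Step 1: +6 new -> 8 infected
Step 2: +6 new -> 14 infected
Step 3: +6 new -> 20 infected
Step 4: +3 new -> 23 infected
Step 5: +4 new -> 27 infected
Step 6: +4 new -> 31 infected
Step 7: +3 new -> 34 infected
Step 8: +1 new -> 35 infected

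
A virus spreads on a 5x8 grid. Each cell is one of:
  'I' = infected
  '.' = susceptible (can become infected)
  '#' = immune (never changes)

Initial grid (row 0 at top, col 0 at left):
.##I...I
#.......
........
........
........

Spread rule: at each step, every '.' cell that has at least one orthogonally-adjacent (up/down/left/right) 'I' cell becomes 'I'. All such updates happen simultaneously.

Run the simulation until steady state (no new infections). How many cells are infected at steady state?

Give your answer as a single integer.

Answer: 36

Derivation:
Step 0 (initial): 2 infected
Step 1: +4 new -> 6 infected
Step 2: +6 new -> 12 infected
Step 3: +7 new -> 19 infected
Step 4: +7 new -> 26 infected
Step 5: +6 new -> 32 infected
Step 6: +3 new -> 35 infected
Step 7: +1 new -> 36 infected
Step 8: +0 new -> 36 infected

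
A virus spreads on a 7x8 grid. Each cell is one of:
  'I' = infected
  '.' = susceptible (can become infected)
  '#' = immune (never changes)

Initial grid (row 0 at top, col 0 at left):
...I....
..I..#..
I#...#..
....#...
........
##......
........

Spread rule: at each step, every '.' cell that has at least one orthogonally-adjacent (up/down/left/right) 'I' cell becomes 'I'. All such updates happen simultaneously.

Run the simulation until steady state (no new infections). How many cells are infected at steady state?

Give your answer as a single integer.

Answer: 50

Derivation:
Step 0 (initial): 3 infected
Step 1: +7 new -> 10 infected
Step 2: +8 new -> 18 infected
Step 3: +5 new -> 23 infected
Step 4: +4 new -> 27 infected
Step 5: +5 new -> 32 infected
Step 6: +6 new -> 38 infected
Step 7: +6 new -> 44 infected
Step 8: +3 new -> 47 infected
Step 9: +2 new -> 49 infected
Step 10: +1 new -> 50 infected
Step 11: +0 new -> 50 infected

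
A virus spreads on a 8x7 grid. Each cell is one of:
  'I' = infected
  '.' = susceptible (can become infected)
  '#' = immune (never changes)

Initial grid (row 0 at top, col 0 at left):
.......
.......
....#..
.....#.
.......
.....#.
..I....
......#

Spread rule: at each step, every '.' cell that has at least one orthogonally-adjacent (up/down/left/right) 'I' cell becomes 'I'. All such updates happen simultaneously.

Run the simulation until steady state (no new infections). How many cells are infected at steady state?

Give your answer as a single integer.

Answer: 52

Derivation:
Step 0 (initial): 1 infected
Step 1: +4 new -> 5 infected
Step 2: +7 new -> 12 infected
Step 3: +8 new -> 20 infected
Step 4: +7 new -> 27 infected
Step 5: +7 new -> 34 infected
Step 6: +5 new -> 39 infected
Step 7: +5 new -> 44 infected
Step 8: +4 new -> 48 infected
Step 9: +3 new -> 51 infected
Step 10: +1 new -> 52 infected
Step 11: +0 new -> 52 infected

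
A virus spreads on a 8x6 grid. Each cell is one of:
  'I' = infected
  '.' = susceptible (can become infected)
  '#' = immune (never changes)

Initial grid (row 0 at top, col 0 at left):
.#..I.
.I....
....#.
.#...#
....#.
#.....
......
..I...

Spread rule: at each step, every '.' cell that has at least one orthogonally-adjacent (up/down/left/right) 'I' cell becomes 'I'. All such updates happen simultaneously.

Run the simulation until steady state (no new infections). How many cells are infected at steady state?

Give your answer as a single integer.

Answer: 42

Derivation:
Step 0 (initial): 3 infected
Step 1: +9 new -> 12 infected
Step 2: +11 new -> 23 infected
Step 3: +10 new -> 33 infected
Step 4: +6 new -> 39 infected
Step 5: +2 new -> 41 infected
Step 6: +1 new -> 42 infected
Step 7: +0 new -> 42 infected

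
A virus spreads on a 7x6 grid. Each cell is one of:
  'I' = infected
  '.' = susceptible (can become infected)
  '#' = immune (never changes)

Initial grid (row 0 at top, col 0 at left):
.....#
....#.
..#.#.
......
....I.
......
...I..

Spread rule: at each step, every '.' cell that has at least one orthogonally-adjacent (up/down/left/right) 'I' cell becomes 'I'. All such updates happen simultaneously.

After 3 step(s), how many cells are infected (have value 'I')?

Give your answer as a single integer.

Step 0 (initial): 2 infected
Step 1: +7 new -> 9 infected
Step 2: +7 new -> 16 infected
Step 3: +6 new -> 22 infected

Answer: 22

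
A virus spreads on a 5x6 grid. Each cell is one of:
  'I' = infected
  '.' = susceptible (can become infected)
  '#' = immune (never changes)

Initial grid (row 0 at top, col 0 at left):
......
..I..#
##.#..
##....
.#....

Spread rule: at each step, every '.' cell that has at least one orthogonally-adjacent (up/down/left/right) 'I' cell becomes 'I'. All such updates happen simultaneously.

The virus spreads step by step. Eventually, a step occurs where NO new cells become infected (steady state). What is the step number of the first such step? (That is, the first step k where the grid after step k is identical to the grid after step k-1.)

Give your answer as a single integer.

Answer: 7

Derivation:
Step 0 (initial): 1 infected
Step 1: +4 new -> 5 infected
Step 2: +5 new -> 10 infected
Step 3: +5 new -> 15 infected
Step 4: +4 new -> 19 infected
Step 5: +2 new -> 21 infected
Step 6: +1 new -> 22 infected
Step 7: +0 new -> 22 infected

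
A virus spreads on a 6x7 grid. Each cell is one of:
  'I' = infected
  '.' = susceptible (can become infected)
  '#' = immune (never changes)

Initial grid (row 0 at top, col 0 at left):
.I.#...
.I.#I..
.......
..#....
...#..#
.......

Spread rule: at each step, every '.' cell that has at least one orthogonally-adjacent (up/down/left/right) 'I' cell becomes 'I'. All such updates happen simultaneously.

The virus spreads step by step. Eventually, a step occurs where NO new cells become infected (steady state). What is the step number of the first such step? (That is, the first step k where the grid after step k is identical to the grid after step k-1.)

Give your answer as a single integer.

Step 0 (initial): 3 infected
Step 1: +8 new -> 11 infected
Step 2: +8 new -> 19 infected
Step 3: +7 new -> 26 infected
Step 4: +6 new -> 32 infected
Step 5: +4 new -> 36 infected
Step 6: +1 new -> 37 infected
Step 7: +0 new -> 37 infected

Answer: 7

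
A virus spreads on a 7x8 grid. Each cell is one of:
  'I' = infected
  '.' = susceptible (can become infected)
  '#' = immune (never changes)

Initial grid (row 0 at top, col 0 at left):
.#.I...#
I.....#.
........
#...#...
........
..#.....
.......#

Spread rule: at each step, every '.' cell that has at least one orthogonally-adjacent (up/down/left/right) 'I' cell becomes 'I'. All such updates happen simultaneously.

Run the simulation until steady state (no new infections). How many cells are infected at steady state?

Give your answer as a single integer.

Step 0 (initial): 2 infected
Step 1: +6 new -> 8 infected
Step 2: +5 new -> 13 infected
Step 3: +6 new -> 19 infected
Step 4: +4 new -> 23 infected
Step 5: +7 new -> 30 infected
Step 6: +7 new -> 37 infected
Step 7: +7 new -> 44 infected
Step 8: +3 new -> 47 infected
Step 9: +2 new -> 49 infected
Step 10: +0 new -> 49 infected

Answer: 49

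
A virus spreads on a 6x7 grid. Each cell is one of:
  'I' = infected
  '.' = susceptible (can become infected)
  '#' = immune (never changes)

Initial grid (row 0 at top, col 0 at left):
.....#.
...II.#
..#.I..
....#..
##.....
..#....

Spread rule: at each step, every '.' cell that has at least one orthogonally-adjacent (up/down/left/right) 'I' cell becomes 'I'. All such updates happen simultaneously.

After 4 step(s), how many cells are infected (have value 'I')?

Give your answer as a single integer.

Step 0 (initial): 3 infected
Step 1: +6 new -> 9 infected
Step 2: +5 new -> 14 infected
Step 3: +7 new -> 21 infected
Step 4: +8 new -> 29 infected

Answer: 29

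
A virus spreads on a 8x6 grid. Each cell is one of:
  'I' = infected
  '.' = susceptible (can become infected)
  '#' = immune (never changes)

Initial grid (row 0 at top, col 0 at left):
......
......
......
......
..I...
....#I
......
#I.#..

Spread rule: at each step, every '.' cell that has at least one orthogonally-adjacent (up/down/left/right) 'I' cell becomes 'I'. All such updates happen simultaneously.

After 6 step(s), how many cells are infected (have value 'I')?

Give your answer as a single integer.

Answer: 45

Derivation:
Step 0 (initial): 3 infected
Step 1: +8 new -> 11 infected
Step 2: +12 new -> 23 infected
Step 3: +9 new -> 32 infected
Step 4: +6 new -> 38 infected
Step 5: +5 new -> 43 infected
Step 6: +2 new -> 45 infected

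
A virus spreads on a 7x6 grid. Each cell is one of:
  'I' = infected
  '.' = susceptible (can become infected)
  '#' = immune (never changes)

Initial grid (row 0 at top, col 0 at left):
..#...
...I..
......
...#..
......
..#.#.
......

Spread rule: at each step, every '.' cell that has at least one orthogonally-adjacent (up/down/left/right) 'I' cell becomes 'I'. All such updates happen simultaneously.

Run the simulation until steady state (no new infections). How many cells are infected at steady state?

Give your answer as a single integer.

Step 0 (initial): 1 infected
Step 1: +4 new -> 5 infected
Step 2: +5 new -> 10 infected
Step 3: +7 new -> 17 infected
Step 4: +6 new -> 23 infected
Step 5: +4 new -> 27 infected
Step 6: +4 new -> 31 infected
Step 7: +4 new -> 35 infected
Step 8: +3 new -> 38 infected
Step 9: +0 new -> 38 infected

Answer: 38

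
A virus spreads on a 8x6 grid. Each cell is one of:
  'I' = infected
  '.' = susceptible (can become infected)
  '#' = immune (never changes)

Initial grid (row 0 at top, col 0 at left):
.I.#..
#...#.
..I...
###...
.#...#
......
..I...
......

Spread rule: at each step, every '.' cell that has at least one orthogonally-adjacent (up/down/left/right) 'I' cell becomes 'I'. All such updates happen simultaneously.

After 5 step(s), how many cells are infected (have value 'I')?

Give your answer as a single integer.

Step 0 (initial): 3 infected
Step 1: +10 new -> 13 infected
Step 2: +11 new -> 24 infected
Step 3: +8 new -> 32 infected
Step 4: +6 new -> 38 infected
Step 5: +1 new -> 39 infected

Answer: 39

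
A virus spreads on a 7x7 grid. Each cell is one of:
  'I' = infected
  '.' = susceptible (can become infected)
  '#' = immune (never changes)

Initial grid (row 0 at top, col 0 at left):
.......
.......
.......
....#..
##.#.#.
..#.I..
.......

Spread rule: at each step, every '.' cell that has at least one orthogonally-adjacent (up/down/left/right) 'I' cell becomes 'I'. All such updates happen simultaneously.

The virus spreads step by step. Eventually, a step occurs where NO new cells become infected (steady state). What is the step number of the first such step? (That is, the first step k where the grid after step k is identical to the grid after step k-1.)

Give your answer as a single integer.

Answer: 14

Derivation:
Step 0 (initial): 1 infected
Step 1: +4 new -> 5 infected
Step 2: +3 new -> 8 infected
Step 3: +3 new -> 11 infected
Step 4: +2 new -> 13 infected
Step 5: +4 new -> 17 infected
Step 6: +3 new -> 20 infected
Step 7: +3 new -> 23 infected
Step 8: +3 new -> 26 infected
Step 9: +4 new -> 30 infected
Step 10: +4 new -> 34 infected
Step 11: +5 new -> 39 infected
Step 12: +3 new -> 42 infected
Step 13: +1 new -> 43 infected
Step 14: +0 new -> 43 infected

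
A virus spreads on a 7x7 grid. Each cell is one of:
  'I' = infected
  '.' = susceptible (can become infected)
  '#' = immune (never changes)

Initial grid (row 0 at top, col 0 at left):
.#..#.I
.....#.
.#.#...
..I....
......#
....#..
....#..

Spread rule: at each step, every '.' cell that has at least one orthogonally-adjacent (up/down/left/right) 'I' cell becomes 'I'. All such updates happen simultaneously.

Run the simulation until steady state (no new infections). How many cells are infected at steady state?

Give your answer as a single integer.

Answer: 41

Derivation:
Step 0 (initial): 2 infected
Step 1: +6 new -> 8 infected
Step 2: +7 new -> 15 infected
Step 3: +13 new -> 28 infected
Step 4: +7 new -> 35 infected
Step 5: +3 new -> 38 infected
Step 6: +2 new -> 40 infected
Step 7: +1 new -> 41 infected
Step 8: +0 new -> 41 infected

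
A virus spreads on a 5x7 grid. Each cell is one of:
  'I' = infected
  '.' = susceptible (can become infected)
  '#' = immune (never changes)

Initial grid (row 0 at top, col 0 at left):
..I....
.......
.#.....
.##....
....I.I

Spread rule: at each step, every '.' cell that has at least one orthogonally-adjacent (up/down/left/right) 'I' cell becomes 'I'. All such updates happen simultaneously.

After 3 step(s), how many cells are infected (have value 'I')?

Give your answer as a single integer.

Step 0 (initial): 3 infected
Step 1: +7 new -> 10 infected
Step 2: +10 new -> 20 infected
Step 3: +7 new -> 27 infected

Answer: 27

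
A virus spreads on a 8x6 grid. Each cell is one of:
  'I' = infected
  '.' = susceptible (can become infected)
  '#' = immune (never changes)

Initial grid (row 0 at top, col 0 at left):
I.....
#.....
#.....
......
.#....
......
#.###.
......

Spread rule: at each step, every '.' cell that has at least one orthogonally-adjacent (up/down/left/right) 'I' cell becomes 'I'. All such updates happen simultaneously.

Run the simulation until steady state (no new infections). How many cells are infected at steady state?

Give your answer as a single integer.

Step 0 (initial): 1 infected
Step 1: +1 new -> 2 infected
Step 2: +2 new -> 4 infected
Step 3: +3 new -> 7 infected
Step 4: +4 new -> 11 infected
Step 5: +5 new -> 16 infected
Step 6: +5 new -> 21 infected
Step 7: +5 new -> 26 infected
Step 8: +4 new -> 30 infected
Step 9: +3 new -> 33 infected
Step 10: +2 new -> 35 infected
Step 11: +3 new -> 38 infected
Step 12: +2 new -> 40 infected
Step 13: +1 new -> 41 infected
Step 14: +0 new -> 41 infected

Answer: 41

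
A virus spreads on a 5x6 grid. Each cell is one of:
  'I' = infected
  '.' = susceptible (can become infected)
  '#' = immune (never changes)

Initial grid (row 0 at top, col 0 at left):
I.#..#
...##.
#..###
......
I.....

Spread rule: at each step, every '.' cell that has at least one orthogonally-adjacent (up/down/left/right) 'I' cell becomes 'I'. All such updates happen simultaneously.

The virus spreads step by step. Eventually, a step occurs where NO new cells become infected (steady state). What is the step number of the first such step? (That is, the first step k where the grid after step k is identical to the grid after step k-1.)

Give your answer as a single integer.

Answer: 7

Derivation:
Step 0 (initial): 2 infected
Step 1: +4 new -> 6 infected
Step 2: +3 new -> 9 infected
Step 3: +4 new -> 13 infected
Step 4: +3 new -> 16 infected
Step 5: +2 new -> 18 infected
Step 6: +1 new -> 19 infected
Step 7: +0 new -> 19 infected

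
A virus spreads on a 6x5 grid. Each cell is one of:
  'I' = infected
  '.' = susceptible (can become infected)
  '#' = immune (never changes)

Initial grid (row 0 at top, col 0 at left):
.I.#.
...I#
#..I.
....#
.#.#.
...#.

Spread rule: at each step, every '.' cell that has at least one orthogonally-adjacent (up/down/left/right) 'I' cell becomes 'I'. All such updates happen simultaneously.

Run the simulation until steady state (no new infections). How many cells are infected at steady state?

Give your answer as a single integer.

Answer: 20

Derivation:
Step 0 (initial): 3 infected
Step 1: +7 new -> 10 infected
Step 2: +3 new -> 13 infected
Step 3: +2 new -> 15 infected
Step 4: +2 new -> 17 infected
Step 5: +2 new -> 19 infected
Step 6: +1 new -> 20 infected
Step 7: +0 new -> 20 infected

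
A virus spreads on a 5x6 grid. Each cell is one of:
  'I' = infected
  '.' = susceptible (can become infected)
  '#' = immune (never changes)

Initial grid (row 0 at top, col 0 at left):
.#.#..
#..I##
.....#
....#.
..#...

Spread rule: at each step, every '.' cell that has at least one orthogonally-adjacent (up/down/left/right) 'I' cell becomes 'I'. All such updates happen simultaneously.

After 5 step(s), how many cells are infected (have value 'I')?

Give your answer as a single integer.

Step 0 (initial): 1 infected
Step 1: +2 new -> 3 infected
Step 2: +5 new -> 8 infected
Step 3: +3 new -> 11 infected
Step 4: +3 new -> 14 infected
Step 5: +3 new -> 17 infected

Answer: 17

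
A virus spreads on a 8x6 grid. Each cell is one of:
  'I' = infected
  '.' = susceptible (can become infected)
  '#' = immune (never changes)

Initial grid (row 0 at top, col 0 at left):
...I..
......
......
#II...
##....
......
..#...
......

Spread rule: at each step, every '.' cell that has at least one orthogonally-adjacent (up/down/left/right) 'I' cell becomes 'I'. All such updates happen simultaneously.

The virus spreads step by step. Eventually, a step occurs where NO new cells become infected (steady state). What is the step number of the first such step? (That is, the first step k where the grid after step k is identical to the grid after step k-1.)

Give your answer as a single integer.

Answer: 8

Derivation:
Step 0 (initial): 3 infected
Step 1: +7 new -> 10 infected
Step 2: +10 new -> 20 infected
Step 3: +8 new -> 28 infected
Step 4: +6 new -> 34 infected
Step 5: +5 new -> 39 infected
Step 6: +4 new -> 43 infected
Step 7: +1 new -> 44 infected
Step 8: +0 new -> 44 infected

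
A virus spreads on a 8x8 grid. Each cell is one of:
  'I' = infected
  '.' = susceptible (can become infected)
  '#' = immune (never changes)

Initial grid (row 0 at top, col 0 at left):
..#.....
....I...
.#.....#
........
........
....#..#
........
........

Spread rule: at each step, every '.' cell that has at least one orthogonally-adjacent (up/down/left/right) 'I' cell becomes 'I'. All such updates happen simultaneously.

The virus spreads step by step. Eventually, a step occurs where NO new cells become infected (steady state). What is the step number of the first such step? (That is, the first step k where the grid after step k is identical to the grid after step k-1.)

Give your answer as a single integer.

Answer: 11

Derivation:
Step 0 (initial): 1 infected
Step 1: +4 new -> 5 infected
Step 2: +7 new -> 12 infected
Step 3: +8 new -> 20 infected
Step 4: +7 new -> 27 infected
Step 5: +8 new -> 35 infected
Step 6: +7 new -> 42 infected
Step 7: +7 new -> 49 infected
Step 8: +6 new -> 55 infected
Step 9: +3 new -> 58 infected
Step 10: +1 new -> 59 infected
Step 11: +0 new -> 59 infected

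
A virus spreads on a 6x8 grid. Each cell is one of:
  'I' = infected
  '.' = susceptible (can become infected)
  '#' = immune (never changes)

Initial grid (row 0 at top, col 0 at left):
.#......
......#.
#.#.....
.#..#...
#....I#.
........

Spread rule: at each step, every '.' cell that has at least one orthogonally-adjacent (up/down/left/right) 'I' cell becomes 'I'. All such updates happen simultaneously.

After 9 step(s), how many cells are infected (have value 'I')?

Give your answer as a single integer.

Step 0 (initial): 1 infected
Step 1: +3 new -> 4 infected
Step 2: +5 new -> 9 infected
Step 3: +8 new -> 17 infected
Step 4: +8 new -> 25 infected
Step 5: +5 new -> 30 infected
Step 6: +4 new -> 34 infected
Step 7: +2 new -> 36 infected
Step 8: +2 new -> 38 infected
Step 9: +1 new -> 39 infected

Answer: 39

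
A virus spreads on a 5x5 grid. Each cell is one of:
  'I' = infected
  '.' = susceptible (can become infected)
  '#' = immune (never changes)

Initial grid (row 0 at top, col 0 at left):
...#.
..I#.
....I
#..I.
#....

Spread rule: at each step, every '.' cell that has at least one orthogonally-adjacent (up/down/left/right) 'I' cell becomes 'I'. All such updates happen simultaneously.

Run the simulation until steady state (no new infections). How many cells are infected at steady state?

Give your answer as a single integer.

Step 0 (initial): 3 infected
Step 1: +8 new -> 11 infected
Step 2: +7 new -> 18 infected
Step 3: +3 new -> 21 infected
Step 4: +0 new -> 21 infected

Answer: 21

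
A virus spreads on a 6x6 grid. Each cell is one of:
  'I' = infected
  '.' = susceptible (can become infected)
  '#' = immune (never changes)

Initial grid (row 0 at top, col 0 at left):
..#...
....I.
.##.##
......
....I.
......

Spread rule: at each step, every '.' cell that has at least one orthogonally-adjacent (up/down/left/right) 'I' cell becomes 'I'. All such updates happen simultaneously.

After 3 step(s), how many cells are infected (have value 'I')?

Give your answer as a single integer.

Answer: 22

Derivation:
Step 0 (initial): 2 infected
Step 1: +7 new -> 9 infected
Step 2: +9 new -> 18 infected
Step 3: +4 new -> 22 infected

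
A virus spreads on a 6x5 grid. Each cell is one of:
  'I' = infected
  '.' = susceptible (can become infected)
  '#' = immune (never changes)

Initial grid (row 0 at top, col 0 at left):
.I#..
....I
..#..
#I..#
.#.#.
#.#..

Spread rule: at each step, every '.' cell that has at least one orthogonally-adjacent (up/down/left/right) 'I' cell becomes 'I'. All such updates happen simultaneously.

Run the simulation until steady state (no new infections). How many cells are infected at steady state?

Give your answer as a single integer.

Answer: 17

Derivation:
Step 0 (initial): 3 infected
Step 1: +7 new -> 10 infected
Step 2: +7 new -> 17 infected
Step 3: +0 new -> 17 infected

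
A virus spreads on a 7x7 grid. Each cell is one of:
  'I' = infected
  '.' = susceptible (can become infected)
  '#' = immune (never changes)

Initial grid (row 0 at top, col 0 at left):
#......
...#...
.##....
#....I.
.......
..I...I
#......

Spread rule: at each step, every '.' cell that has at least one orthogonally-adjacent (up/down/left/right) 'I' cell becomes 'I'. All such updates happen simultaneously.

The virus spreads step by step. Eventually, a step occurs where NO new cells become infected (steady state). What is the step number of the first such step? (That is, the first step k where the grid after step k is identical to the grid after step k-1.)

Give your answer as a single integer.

Step 0 (initial): 3 infected
Step 1: +11 new -> 14 infected
Step 2: +13 new -> 27 infected
Step 3: +7 new -> 34 infected
Step 4: +2 new -> 36 infected
Step 5: +1 new -> 37 infected
Step 6: +1 new -> 38 infected
Step 7: +2 new -> 40 infected
Step 8: +1 new -> 41 infected
Step 9: +1 new -> 42 infected
Step 10: +1 new -> 43 infected
Step 11: +0 new -> 43 infected

Answer: 11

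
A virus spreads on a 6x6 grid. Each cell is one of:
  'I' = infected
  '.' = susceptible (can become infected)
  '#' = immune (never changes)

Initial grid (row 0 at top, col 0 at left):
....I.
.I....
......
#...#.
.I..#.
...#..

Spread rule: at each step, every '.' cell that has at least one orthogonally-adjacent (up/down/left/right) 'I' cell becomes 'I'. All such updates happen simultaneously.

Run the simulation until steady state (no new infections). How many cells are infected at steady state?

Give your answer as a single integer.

Answer: 32

Derivation:
Step 0 (initial): 3 infected
Step 1: +11 new -> 14 infected
Step 2: +11 new -> 25 infected
Step 3: +3 new -> 28 infected
Step 4: +1 new -> 29 infected
Step 5: +1 new -> 30 infected
Step 6: +1 new -> 31 infected
Step 7: +1 new -> 32 infected
Step 8: +0 new -> 32 infected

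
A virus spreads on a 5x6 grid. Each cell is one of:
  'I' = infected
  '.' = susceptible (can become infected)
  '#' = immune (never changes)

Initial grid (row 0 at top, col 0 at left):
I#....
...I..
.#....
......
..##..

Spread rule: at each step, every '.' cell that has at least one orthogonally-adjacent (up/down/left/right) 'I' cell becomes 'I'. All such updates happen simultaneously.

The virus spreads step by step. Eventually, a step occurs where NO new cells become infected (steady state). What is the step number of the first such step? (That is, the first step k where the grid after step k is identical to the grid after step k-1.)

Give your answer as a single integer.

Answer: 6

Derivation:
Step 0 (initial): 2 infected
Step 1: +5 new -> 7 infected
Step 2: +8 new -> 15 infected
Step 3: +5 new -> 20 infected
Step 4: +4 new -> 24 infected
Step 5: +2 new -> 26 infected
Step 6: +0 new -> 26 infected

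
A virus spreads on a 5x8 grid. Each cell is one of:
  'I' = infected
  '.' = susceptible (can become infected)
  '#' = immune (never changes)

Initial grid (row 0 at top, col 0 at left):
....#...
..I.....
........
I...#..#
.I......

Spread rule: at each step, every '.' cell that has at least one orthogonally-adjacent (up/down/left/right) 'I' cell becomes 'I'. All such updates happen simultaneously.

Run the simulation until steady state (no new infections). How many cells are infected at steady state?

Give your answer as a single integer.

Answer: 37

Derivation:
Step 0 (initial): 3 infected
Step 1: +8 new -> 11 infected
Step 2: +8 new -> 19 infected
Step 3: +5 new -> 24 infected
Step 4: +4 new -> 28 infected
Step 5: +5 new -> 33 infected
Step 6: +4 new -> 37 infected
Step 7: +0 new -> 37 infected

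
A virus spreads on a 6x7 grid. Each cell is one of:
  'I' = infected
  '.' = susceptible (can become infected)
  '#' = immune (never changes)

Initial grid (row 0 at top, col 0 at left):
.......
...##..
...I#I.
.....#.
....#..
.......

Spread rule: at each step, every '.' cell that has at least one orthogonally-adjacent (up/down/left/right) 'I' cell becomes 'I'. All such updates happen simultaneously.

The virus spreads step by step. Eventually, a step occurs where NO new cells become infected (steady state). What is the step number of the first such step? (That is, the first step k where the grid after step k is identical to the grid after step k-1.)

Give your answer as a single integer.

Answer: 7

Derivation:
Step 0 (initial): 2 infected
Step 1: +4 new -> 6 infected
Step 2: +8 new -> 14 infected
Step 3: +9 new -> 23 infected
Step 4: +9 new -> 32 infected
Step 5: +4 new -> 36 infected
Step 6: +1 new -> 37 infected
Step 7: +0 new -> 37 infected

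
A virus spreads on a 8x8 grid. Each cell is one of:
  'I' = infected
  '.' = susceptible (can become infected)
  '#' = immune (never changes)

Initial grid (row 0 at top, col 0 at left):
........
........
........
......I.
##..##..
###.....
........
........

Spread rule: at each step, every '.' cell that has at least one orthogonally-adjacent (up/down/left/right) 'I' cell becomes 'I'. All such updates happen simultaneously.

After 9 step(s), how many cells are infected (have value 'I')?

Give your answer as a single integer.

Step 0 (initial): 1 infected
Step 1: +4 new -> 5 infected
Step 2: +6 new -> 11 infected
Step 3: +8 new -> 19 infected
Step 4: +10 new -> 29 infected
Step 5: +9 new -> 38 infected
Step 6: +6 new -> 44 infected
Step 7: +5 new -> 49 infected
Step 8: +4 new -> 53 infected
Step 9: +3 new -> 56 infected

Answer: 56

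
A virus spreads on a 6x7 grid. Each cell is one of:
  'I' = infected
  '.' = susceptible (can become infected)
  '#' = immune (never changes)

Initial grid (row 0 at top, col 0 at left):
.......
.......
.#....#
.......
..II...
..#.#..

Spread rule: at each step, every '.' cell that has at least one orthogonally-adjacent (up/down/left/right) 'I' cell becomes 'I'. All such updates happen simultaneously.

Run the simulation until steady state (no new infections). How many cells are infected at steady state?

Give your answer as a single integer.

Answer: 38

Derivation:
Step 0 (initial): 2 infected
Step 1: +5 new -> 7 infected
Step 2: +7 new -> 14 infected
Step 3: +8 new -> 22 infected
Step 4: +8 new -> 30 infected
Step 5: +4 new -> 34 infected
Step 6: +3 new -> 37 infected
Step 7: +1 new -> 38 infected
Step 8: +0 new -> 38 infected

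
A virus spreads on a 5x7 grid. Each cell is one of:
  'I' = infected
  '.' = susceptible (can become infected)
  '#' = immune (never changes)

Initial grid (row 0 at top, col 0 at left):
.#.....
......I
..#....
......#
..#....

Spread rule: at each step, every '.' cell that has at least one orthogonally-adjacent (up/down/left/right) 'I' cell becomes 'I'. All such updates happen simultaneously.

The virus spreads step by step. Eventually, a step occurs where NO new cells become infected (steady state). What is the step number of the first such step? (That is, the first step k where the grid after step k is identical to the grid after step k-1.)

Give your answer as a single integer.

Answer: 10

Derivation:
Step 0 (initial): 1 infected
Step 1: +3 new -> 4 infected
Step 2: +3 new -> 7 infected
Step 3: +4 new -> 11 infected
Step 4: +5 new -> 16 infected
Step 5: +5 new -> 21 infected
Step 6: +4 new -> 25 infected
Step 7: +3 new -> 28 infected
Step 8: +2 new -> 30 infected
Step 9: +1 new -> 31 infected
Step 10: +0 new -> 31 infected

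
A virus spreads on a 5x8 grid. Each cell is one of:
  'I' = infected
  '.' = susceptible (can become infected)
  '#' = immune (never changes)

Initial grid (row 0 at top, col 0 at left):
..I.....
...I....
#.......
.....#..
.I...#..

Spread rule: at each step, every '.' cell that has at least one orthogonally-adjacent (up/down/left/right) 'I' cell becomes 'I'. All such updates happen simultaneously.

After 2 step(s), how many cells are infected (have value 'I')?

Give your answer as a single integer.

Answer: 22

Derivation:
Step 0 (initial): 3 infected
Step 1: +8 new -> 11 infected
Step 2: +11 new -> 22 infected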